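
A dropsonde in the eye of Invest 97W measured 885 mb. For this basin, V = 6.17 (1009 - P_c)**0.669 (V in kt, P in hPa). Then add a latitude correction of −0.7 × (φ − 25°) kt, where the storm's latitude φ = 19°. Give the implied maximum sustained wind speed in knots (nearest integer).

159 kt

ΔP = 1009 − 885 = 124 mb.
124^0.669 ≈ 25.148.
V ≈ 6.17 × 25.148 ≈ 155.2 kt.
Latitude correction: −0.7 × (19 − 25) = 4.2 kt.
Corrected V ≈ 159.4 kt → 159 kt.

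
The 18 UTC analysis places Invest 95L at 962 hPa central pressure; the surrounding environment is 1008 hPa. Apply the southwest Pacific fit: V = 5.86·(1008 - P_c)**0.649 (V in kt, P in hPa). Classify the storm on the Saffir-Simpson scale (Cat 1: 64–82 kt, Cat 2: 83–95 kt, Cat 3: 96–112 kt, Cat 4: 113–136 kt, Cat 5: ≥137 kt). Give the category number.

ΔP = 1008 − 962 = 46 hPa.
V ≈ 5.86 × 46^0.649 = 5.86 × 12.00 ≈ 70 kt.
70 kt falls in the Category 1 band.

1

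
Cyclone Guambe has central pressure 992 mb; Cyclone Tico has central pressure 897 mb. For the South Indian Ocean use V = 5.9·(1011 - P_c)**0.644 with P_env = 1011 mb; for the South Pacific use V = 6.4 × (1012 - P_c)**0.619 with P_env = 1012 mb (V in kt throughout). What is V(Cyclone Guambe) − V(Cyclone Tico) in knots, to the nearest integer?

-81 kt

Cyclone Guambe: ΔP = 19; V ≈ 5.9 × 19^0.644 ≈ 39.30 kt.
Cyclone Tico: ΔP = 115; V ≈ 6.4 × 115^0.619 ≈ 120.71 kt.
Difference ≈ 39.30 − 120.71 = -81.41 → -81 kt.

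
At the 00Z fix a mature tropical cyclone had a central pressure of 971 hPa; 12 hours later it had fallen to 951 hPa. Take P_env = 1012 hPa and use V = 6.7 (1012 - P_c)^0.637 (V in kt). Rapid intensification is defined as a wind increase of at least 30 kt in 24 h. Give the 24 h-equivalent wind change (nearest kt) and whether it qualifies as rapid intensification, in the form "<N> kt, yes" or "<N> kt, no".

V₁: ΔP = 41, V ≈ 6.7 × 41^0.637 ≈ 71.35 kt.
V₂: ΔP = 61, V ≈ 6.7 × 61^0.637 ≈ 91.90 kt.
ΔV over 12 h = 20.55 kt → 24 h equivalent = 20.55 × 24/12 ≈ 41.10 kt.
41 kt ≥ 30 kt ⇒ rapid intensification.

41 kt, yes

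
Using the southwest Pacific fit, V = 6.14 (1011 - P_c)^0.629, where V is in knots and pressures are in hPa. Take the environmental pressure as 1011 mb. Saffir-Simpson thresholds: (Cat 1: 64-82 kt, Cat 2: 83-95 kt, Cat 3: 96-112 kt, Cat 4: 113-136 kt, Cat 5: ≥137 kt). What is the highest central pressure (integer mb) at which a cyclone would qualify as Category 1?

969 mb

Category 1 begins at V = 64 kt.
Required ΔP = (64/6.14)^(1/0.629) = 10.423^1.590 ≈ 41.54 mb.
P_c ≤ 1011 − 41.54 = 969.46, so the highest integer P_c is 969 mb.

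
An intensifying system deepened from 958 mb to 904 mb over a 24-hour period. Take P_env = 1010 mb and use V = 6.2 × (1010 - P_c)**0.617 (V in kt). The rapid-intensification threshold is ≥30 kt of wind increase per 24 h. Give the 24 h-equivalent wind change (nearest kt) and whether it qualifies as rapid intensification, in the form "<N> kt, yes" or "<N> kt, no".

V₁: ΔP = 52, V ≈ 6.2 × 52^0.617 ≈ 70.98 kt.
V₂: ΔP = 106, V ≈ 6.2 × 106^0.617 ≈ 110.16 kt.
ΔV over 24 h = 39.18 kt → 24 h equivalent = 39.18 × 24/24 ≈ 39.18 kt.
39 kt ≥ 30 kt ⇒ rapid intensification.

39 kt, yes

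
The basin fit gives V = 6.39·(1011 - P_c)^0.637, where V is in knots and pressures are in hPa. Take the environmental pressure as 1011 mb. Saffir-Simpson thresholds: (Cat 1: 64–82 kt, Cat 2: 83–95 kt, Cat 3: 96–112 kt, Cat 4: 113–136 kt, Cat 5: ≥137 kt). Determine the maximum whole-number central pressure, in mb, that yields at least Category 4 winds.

920 mb

Category 4 begins at V = 113 kt.
Required ΔP = (113/6.39)^(1/0.637) = 17.684^1.570 ≈ 90.89 mb.
P_c ≤ 1011 − 90.89 = 920.11, so the highest integer P_c is 920 mb.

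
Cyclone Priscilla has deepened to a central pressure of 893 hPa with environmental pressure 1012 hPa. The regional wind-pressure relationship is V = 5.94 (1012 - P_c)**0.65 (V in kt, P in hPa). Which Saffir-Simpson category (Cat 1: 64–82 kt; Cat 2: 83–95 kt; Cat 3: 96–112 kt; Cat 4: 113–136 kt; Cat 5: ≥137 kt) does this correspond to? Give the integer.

4

ΔP = 1012 − 893 = 119 hPa.
V ≈ 5.94 × 119^0.65 = 5.94 × 22.34 ≈ 133 kt.
133 kt falls in the Category 4 band.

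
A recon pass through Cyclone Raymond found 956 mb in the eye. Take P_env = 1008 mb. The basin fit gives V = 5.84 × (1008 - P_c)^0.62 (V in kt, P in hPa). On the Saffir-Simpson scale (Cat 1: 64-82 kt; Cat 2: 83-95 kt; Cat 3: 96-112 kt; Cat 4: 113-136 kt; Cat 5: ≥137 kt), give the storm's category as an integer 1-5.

1

ΔP = 1008 − 956 = 52 mb.
V ≈ 5.84 × 52^0.62 = 5.84 × 11.59 ≈ 68 kt.
68 kt falls in the Category 1 band.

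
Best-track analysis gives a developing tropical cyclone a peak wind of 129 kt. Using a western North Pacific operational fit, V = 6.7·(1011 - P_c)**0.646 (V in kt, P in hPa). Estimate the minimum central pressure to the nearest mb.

ΔP = (V / 6.7)^(1/0.646) = (129/6.7)^1.548.
129/6.7 = 19.254; 19.254^1.548 ≈ 97.37 mb.
P_c = 1011 − 97.37 = 913.63 ≈ 914 mb.

914 mb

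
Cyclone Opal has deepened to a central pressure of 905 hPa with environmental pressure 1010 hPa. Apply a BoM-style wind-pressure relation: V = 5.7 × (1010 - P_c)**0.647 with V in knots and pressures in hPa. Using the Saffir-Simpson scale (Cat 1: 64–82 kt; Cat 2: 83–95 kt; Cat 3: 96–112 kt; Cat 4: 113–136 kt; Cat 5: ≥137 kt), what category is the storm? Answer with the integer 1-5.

4

ΔP = 1010 − 905 = 105 hPa.
V ≈ 5.7 × 105^0.647 = 5.7 × 20.31 ≈ 116 kt.
116 kt falls in the Category 4 band.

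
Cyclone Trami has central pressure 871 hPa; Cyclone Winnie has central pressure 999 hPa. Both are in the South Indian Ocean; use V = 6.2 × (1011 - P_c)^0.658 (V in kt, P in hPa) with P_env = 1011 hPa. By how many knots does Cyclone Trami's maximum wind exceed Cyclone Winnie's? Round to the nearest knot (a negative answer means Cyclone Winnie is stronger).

128 kt

Cyclone Trami: ΔP = 140; V ≈ 6.2 × 140^0.658 ≈ 160.16 kt.
Cyclone Winnie: ΔP = 12; V ≈ 6.2 × 12^0.658 ≈ 31.80 kt.
Difference ≈ 160.16 − 31.80 = 128.36 → 128 kt.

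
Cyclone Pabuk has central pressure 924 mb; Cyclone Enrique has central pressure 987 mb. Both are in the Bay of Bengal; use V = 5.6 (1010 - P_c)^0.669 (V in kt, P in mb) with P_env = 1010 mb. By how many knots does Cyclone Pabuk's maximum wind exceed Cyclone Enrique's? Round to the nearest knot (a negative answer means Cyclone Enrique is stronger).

65 kt

Cyclone Pabuk: ΔP = 86; V ≈ 5.6 × 86^0.669 ≈ 110.25 kt.
Cyclone Enrique: ΔP = 23; V ≈ 5.6 × 23^0.669 ≈ 45.62 kt.
Difference ≈ 110.25 − 45.62 = 64.63 → 65 kt.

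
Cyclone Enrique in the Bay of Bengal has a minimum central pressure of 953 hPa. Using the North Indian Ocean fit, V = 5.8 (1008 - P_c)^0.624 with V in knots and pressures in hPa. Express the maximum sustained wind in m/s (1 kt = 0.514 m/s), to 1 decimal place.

ΔP = 1008 − 953 = 55 hPa.
V ≈ 5.8 × 55^0.624 = 5.8 × 12.190 ≈ 70.699 kt.
70.699 × 0.514 ≈ 36.34 m/s → 36.3 m/s.

36.3 m/s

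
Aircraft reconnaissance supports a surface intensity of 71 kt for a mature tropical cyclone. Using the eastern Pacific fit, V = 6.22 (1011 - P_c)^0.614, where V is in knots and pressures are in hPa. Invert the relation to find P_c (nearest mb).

958 mb

ΔP = (V / 6.22)^(1/0.614) = (71/6.22)^1.629.
71/6.22 = 11.415; 11.415^1.629 ≈ 52.75 mb.
P_c = 1011 − 52.75 = 958.25 ≈ 958 mb.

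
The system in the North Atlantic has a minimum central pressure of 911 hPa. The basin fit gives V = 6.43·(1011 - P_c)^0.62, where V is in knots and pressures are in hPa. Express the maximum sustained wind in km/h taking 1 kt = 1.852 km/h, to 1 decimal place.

ΔP = 1011 − 911 = 100 hPa.
V ≈ 6.43 × 100^0.62 = 6.43 × 17.378 ≈ 111.741 kt.
111.741 × 1.852 ≈ 206.94 km/h → 206.9 km/h.

206.9 km/h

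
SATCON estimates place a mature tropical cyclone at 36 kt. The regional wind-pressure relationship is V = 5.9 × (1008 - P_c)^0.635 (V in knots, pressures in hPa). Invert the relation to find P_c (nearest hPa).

991 hPa

ΔP = (V / 5.9)^(1/0.635) = (36/5.9)^1.575.
36/5.9 = 6.102; 6.102^1.575 ≈ 17.26 hPa.
P_c = 1008 − 17.26 = 990.74 ≈ 991 hPa.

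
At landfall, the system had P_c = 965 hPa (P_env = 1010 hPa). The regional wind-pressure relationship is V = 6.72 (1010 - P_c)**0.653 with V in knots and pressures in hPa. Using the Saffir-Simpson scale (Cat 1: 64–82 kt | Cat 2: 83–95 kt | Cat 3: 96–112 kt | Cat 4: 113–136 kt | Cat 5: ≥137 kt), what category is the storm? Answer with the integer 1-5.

ΔP = 1010 − 965 = 45 hPa.
V ≈ 6.72 × 45^0.653 = 6.72 × 12.01 ≈ 81 kt.
81 kt falls in the Category 1 band.

1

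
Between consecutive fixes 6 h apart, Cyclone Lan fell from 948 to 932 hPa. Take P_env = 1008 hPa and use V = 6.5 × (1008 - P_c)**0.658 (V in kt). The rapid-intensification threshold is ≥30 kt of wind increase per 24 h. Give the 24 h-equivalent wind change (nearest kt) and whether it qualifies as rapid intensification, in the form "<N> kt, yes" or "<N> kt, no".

65 kt, yes

V₁: ΔP = 60, V ≈ 6.5 × 60^0.658 ≈ 96.15 kt.
V₂: ΔP = 76, V ≈ 6.5 × 76^0.658 ≈ 112.33 kt.
ΔV over 6 h = 16.18 kt → 24 h equivalent = 16.18 × 24/6 ≈ 64.72 kt.
65 kt ≥ 30 kt ⇒ rapid intensification.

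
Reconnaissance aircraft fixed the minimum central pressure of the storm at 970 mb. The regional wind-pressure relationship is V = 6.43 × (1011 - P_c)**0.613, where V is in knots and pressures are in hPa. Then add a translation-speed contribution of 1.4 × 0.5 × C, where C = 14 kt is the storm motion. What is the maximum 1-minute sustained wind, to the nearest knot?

ΔP = 1011 − 970 = 41 mb.
41^0.613 ≈ 9.742.
V ≈ 6.43 × 9.742 ≈ 62.6 kt.
Translation term: 1.4 × 0.5 × 14 = 9.8 kt.
Corrected V ≈ 72.4 kt → 72 kt.

72 kt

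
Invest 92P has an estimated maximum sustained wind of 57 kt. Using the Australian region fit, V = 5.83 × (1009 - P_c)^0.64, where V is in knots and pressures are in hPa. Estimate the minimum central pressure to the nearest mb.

974 mb

ΔP = (V / 5.83)^(1/0.64) = (57/5.83)^1.562.
57/5.83 = 9.777; 9.777^1.562 ≈ 35.25 mb.
P_c = 1009 − 35.25 = 973.75 ≈ 974 mb.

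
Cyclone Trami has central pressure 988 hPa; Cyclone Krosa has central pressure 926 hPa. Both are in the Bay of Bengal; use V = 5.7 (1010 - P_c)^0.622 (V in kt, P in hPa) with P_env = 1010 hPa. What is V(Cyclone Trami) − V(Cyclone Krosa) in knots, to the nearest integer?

Cyclone Trami: ΔP = 22; V ≈ 5.7 × 22^0.622 ≈ 38.98 kt.
Cyclone Krosa: ΔP = 84; V ≈ 5.7 × 84^0.622 ≈ 89.70 kt.
Difference ≈ 38.98 − 89.70 = -50.72 → -51 kt.

-51 kt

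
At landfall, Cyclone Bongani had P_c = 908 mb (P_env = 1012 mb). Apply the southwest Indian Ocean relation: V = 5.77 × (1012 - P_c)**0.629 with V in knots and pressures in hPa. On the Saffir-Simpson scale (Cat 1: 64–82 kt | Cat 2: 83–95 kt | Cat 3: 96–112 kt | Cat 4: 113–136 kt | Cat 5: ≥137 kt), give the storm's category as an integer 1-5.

ΔP = 1012 − 908 = 104 mb.
V ≈ 5.77 × 104^0.629 = 5.77 × 18.57 ≈ 107 kt.
107 kt falls in the Category 3 band.

3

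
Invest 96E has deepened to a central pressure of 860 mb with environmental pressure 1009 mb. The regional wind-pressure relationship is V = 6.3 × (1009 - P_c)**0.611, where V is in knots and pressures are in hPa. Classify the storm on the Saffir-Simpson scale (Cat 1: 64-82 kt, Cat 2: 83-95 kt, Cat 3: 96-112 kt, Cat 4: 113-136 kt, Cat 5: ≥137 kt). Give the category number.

4

ΔP = 1009 − 860 = 149 mb.
V ≈ 6.3 × 149^0.611 = 6.3 × 21.27 ≈ 134 kt.
134 kt falls in the Category 4 band.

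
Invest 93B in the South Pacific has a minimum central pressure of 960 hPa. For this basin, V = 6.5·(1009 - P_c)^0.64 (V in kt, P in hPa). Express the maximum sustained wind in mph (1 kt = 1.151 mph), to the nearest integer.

90 mph

ΔP = 1009 − 960 = 49 hPa.
V ≈ 6.5 × 49^0.64 = 6.5 × 12.071 ≈ 78.458 kt.
78.458 × 1.151 ≈ 90.31 mph → 90 mph.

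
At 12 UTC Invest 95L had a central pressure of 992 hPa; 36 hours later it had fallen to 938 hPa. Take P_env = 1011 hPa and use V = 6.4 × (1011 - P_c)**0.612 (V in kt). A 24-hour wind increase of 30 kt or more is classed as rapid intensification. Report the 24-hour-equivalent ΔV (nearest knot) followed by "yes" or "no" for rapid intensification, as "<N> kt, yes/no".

33 kt, yes

V₁: ΔP = 19, V ≈ 6.4 × 19^0.612 ≈ 38.80 kt.
V₂: ΔP = 73, V ≈ 6.4 × 73^0.612 ≈ 88.42 kt.
ΔV over 36 h = 49.62 kt → 24 h equivalent = 49.62 × 24/36 ≈ 33.08 kt.
33 kt ≥ 30 kt ⇒ rapid intensification.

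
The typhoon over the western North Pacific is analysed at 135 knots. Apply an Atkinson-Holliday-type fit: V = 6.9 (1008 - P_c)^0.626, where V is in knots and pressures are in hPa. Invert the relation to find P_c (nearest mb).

ΔP = (V / 6.9)^(1/0.626) = (135/6.9)^1.597.
135/6.9 = 19.565; 19.565^1.597 ≈ 115.63 mb.
P_c = 1008 − 115.63 = 892.37 ≈ 892 mb.

892 mb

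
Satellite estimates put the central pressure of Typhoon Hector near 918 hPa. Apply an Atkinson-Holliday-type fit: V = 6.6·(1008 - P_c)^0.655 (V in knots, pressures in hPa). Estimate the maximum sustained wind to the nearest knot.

126 kt

ΔP = 1008 − 918 = 90 hPa.
90^0.655 ≈ 19.056.
V ≈ 6.6 × 19.056 ≈ 125.8 kt.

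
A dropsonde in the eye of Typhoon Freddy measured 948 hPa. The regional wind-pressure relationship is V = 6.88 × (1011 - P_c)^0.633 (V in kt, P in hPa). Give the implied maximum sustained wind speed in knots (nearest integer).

95 kt

ΔP = 1011 − 948 = 63 hPa.
63^0.633 ≈ 13.772.
V ≈ 6.88 × 13.772 ≈ 94.7 kt.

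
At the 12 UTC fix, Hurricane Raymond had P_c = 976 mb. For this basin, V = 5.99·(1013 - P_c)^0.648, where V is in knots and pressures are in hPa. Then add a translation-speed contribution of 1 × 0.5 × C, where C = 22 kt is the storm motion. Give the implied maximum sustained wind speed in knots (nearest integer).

73 kt

ΔP = 1013 − 976 = 37 mb.
37^0.648 ≈ 10.380.
V ≈ 5.99 × 10.380 ≈ 62.2 kt.
Translation term: 1 × 0.5 × 22 = 11 kt.
Corrected V ≈ 73.2 kt → 73 kt.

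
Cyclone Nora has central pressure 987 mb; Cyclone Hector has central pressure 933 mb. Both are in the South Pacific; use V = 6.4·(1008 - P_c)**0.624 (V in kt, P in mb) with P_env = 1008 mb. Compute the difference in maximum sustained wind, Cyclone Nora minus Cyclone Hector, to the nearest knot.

-52 kt

Cyclone Nora: ΔP = 21; V ≈ 6.4 × 21^0.624 ≈ 42.78 kt.
Cyclone Hector: ΔP = 75; V ≈ 6.4 × 75^0.624 ≈ 94.67 kt.
Difference ≈ 42.78 − 94.67 = -51.89 → -52 kt.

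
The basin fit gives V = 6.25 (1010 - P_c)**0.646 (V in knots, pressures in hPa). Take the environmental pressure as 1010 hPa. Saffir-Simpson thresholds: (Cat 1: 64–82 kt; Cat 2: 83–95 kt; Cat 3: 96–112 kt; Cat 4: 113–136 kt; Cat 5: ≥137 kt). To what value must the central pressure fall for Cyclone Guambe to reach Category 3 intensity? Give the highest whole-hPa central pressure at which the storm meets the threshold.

941 hPa

Category 3 begins at V = 96 kt.
Required ΔP = (96/6.25)^(1/0.646) = 15.360^1.548 ≈ 68.63 hPa.
P_c ≤ 1010 − 68.63 = 941.37, so the highest integer P_c is 941 hPa.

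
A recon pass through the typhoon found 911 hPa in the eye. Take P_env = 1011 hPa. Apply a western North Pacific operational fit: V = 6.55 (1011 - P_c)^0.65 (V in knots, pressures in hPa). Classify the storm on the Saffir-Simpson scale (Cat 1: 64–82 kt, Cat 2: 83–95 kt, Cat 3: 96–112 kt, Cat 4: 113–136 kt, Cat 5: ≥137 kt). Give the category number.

ΔP = 1011 − 911 = 100 hPa.
V ≈ 6.55 × 100^0.65 = 6.55 × 19.95 ≈ 131 kt.
131 kt falls in the Category 4 band.

4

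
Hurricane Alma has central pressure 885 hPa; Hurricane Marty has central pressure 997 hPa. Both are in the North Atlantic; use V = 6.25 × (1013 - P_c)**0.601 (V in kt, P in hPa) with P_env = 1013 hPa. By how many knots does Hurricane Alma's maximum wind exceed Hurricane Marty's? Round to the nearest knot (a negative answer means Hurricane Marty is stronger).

Hurricane Alma: ΔP = 128; V ≈ 6.25 × 128^0.601 ≈ 115.43 kt.
Hurricane Marty: ΔP = 16; V ≈ 6.25 × 16^0.601 ≈ 33.08 kt.
Difference ≈ 115.43 − 33.08 = 82.35 → 82 kt.

82 kt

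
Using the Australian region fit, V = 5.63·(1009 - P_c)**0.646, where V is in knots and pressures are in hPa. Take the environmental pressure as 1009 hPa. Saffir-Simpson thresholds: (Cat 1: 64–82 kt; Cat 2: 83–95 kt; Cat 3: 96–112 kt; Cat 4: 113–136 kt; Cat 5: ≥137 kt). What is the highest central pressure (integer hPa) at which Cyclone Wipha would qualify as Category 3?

928 hPa

Category 3 begins at V = 96 kt.
Required ΔP = (96/5.63)^(1/0.646) = 17.052^1.548 ≈ 80.68 hPa.
P_c ≤ 1009 − 80.68 = 928.32, so the highest integer P_c is 928 hPa.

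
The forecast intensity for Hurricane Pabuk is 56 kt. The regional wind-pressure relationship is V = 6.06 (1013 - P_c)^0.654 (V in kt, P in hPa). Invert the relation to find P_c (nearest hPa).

983 hPa

ΔP = (V / 6.06)^(1/0.654) = (56/6.06)^1.529.
56/6.06 = 9.241; 9.241^1.529 ≈ 29.97 hPa.
P_c = 1013 − 29.97 = 983.03 ≈ 983 hPa.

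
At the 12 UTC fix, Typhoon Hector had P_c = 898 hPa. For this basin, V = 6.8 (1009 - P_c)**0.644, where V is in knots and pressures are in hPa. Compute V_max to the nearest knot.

ΔP = 1009 − 898 = 111 hPa.
111^0.644 ≈ 20.758.
V ≈ 6.8 × 20.758 ≈ 141.2 kt.

141 kt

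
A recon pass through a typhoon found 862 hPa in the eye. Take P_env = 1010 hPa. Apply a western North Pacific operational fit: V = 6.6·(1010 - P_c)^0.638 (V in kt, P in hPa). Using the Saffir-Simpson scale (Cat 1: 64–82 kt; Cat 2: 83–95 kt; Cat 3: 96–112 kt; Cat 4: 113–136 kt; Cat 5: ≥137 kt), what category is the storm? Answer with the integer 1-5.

5

ΔP = 1010 − 862 = 148 hPa.
V ≈ 6.6 × 148^0.638 = 6.6 × 24.25 ≈ 160 kt.
160 kt falls in the Category 5 band.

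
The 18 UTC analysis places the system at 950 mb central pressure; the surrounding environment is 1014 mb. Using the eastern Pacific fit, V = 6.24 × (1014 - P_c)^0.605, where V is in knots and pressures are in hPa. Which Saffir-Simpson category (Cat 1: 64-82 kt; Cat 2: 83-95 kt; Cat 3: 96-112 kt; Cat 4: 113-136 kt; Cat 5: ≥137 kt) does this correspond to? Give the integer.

ΔP = 1014 − 950 = 64 mb.
V ≈ 6.24 × 64^0.605 = 6.24 × 12.38 ≈ 77 kt.
77 kt falls in the Category 1 band.

1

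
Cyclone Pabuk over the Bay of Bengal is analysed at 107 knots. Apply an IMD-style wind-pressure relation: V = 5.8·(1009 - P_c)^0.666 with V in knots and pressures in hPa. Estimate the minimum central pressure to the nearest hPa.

ΔP = (V / 5.8)^(1/0.666) = (107/5.8)^1.502.
107/5.8 = 18.448; 18.448^1.502 ≈ 79.59 hPa.
P_c = 1009 − 79.59 = 929.41 ≈ 929 hPa.

929 hPa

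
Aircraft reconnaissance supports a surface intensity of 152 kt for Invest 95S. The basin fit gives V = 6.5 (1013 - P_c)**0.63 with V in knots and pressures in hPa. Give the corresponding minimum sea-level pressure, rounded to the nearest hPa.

864 hPa

ΔP = (V / 6.5)^(1/0.63) = (152/6.5)^1.587.
152/6.5 = 23.385; 23.385^1.587 ≈ 148.90 hPa.
P_c = 1013 − 148.90 = 864.10 ≈ 864 hPa.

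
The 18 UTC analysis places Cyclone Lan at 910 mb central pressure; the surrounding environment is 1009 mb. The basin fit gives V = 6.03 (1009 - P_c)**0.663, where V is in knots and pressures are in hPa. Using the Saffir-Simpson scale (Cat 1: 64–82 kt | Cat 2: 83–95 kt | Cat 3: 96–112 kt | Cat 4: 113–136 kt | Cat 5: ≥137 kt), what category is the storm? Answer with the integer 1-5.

ΔP = 1009 − 910 = 99 mb.
V ≈ 6.03 × 99^0.663 = 6.03 × 21.04 ≈ 127 kt.
127 kt falls in the Category 4 band.

4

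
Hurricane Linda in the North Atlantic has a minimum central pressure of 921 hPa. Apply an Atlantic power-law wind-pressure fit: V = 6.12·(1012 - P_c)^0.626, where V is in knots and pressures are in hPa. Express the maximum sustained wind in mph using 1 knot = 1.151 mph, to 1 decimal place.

118.6 mph

ΔP = 1012 − 921 = 91 hPa.
V ≈ 6.12 × 91^0.626 = 6.12 × 16.841 ≈ 103.065 kt.
103.065 × 1.151 ≈ 118.63 mph → 118.6 mph.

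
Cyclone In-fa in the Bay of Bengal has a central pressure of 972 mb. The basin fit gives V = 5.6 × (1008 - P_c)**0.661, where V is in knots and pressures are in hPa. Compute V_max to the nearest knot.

ΔP = 1008 − 972 = 36 mb.
36^0.661 ≈ 10.684.
V ≈ 5.6 × 10.684 ≈ 59.8 kt.

60 kt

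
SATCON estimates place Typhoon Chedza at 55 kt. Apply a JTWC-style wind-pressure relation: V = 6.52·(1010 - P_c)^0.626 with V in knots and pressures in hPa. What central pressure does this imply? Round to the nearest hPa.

ΔP = (V / 6.52)^(1/0.626) = (55/6.52)^1.597.
55/6.52 = 8.436; 8.436^1.597 ≈ 30.16 hPa.
P_c = 1010 − 30.16 = 979.84 ≈ 980 hPa.

980 hPa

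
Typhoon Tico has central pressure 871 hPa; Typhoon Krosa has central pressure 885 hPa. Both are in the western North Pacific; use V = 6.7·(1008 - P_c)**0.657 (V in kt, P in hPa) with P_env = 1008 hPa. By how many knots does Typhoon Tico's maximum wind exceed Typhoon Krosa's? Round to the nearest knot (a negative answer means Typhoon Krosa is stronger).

Typhoon Tico: ΔP = 137; V ≈ 6.7 × 137^0.657 ≈ 169.79 kt.
Typhoon Krosa: ΔP = 123; V ≈ 6.7 × 123^0.657 ≈ 158.18 kt.
Difference ≈ 169.79 − 158.18 = 11.61 → 12 kt.

12 kt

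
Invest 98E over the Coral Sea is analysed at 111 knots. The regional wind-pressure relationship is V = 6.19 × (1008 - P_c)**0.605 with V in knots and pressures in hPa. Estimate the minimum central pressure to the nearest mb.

890 mb

ΔP = (V / 6.19)^(1/0.605) = (111/6.19)^1.653.
111/6.19 = 17.932; 17.932^1.653 ≈ 118.06 mb.
P_c = 1008 − 118.06 = 889.94 ≈ 890 mb.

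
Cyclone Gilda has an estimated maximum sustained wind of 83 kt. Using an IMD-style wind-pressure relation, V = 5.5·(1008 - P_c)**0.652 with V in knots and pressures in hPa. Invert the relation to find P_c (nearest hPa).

944 hPa

ΔP = (V / 5.5)^(1/0.652) = (83/5.5)^1.534.
83/5.5 = 15.091; 15.091^1.534 ≈ 64.25 hPa.
P_c = 1008 − 64.25 = 943.75 ≈ 944 hPa.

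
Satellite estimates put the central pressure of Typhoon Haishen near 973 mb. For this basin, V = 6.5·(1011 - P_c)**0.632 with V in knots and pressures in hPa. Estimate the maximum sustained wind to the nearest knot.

ΔP = 1011 − 973 = 38 mb.
38^0.632 ≈ 9.964.
V ≈ 6.5 × 9.964 ≈ 64.8 kt.

65 kt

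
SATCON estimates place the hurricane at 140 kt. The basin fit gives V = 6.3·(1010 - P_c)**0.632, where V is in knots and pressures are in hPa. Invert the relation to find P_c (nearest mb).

875 mb

ΔP = (V / 6.3)^(1/0.632) = (140/6.3)^1.582.
140/6.3 = 22.222; 22.222^1.582 ≈ 135.21 mb.
P_c = 1010 − 135.21 = 874.79 ≈ 875 mb.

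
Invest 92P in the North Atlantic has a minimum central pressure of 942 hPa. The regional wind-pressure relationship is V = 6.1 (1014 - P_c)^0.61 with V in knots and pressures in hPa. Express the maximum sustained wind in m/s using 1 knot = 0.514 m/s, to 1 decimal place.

ΔP = 1014 − 942 = 72 hPa.
V ≈ 6.1 × 72^0.61 = 6.1 × 13.582 ≈ 82.852 kt.
82.852 × 0.514 ≈ 42.59 m/s → 42.6 m/s.

42.6 m/s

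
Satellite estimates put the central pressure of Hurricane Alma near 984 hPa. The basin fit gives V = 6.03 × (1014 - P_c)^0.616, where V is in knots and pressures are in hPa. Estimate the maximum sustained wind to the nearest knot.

ΔP = 1014 − 984 = 30 hPa.
30^0.616 ≈ 8.127.
V ≈ 6.03 × 8.127 ≈ 49.0 kt.

49 kt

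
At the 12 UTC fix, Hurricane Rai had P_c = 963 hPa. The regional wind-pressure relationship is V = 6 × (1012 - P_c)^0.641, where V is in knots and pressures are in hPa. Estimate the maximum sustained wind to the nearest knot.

73 kt

ΔP = 1012 − 963 = 49 hPa.
49^0.641 ≈ 12.118.
V ≈ 6 × 12.118 ≈ 72.7 kt.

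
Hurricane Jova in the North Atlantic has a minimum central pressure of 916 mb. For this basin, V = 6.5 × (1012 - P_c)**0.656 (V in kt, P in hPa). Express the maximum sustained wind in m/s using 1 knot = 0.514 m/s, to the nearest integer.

67 m/s

ΔP = 1012 − 916 = 96 mb.
V ≈ 6.5 × 96^0.656 = 6.5 × 19.970 ≈ 129.803 kt.
129.803 × 0.514 ≈ 66.72 m/s → 67 m/s.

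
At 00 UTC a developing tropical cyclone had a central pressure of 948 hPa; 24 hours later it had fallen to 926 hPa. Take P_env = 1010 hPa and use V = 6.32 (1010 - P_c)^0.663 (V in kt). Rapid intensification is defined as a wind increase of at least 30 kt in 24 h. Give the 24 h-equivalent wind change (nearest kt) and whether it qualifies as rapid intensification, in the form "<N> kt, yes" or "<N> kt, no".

22 kt, no

V₁: ΔP = 62, V ≈ 6.32 × 62^0.663 ≈ 97.52 kt.
V₂: ΔP = 84, V ≈ 6.32 × 84^0.663 ≈ 119.27 kt.
ΔV over 24 h = 21.75 kt → 24 h equivalent = 21.75 × 24/24 ≈ 21.75 kt.
22 kt < 30 kt ⇒ not rapid intensification.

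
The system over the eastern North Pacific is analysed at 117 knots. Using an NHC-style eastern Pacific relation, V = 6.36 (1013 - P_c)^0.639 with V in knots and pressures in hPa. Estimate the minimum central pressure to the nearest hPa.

ΔP = (V / 6.36)^(1/0.639) = (117/6.36)^1.565.
117/6.36 = 18.396; 18.396^1.565 ≈ 95.33 hPa.
P_c = 1013 − 95.33 = 917.67 ≈ 918 hPa.

918 hPa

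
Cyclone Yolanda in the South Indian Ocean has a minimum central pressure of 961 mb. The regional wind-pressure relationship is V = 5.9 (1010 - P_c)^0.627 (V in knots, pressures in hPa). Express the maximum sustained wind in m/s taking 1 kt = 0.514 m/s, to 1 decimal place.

ΔP = 1010 − 961 = 49 mb.
V ≈ 5.9 × 49^0.627 = 5.9 × 11.475 ≈ 67.703 kt.
67.703 × 0.514 ≈ 34.80 m/s → 34.8 m/s.

34.8 m/s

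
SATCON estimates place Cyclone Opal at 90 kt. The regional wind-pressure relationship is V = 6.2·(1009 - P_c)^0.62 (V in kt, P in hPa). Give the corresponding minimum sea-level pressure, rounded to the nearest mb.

934 mb

ΔP = (V / 6.2)^(1/0.62) = (90/6.2)^1.613.
90/6.2 = 14.516; 14.516^1.613 ≈ 74.81 mb.
P_c = 1009 − 74.81 = 934.19 ≈ 934 mb.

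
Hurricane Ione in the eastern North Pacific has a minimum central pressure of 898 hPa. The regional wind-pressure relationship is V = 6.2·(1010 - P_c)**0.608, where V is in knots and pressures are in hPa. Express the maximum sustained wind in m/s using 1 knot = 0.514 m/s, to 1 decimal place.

56.1 m/s

ΔP = 1010 − 898 = 112 hPa.
V ≈ 6.2 × 112^0.608 = 6.2 × 17.617 ≈ 109.224 kt.
109.224 × 0.514 ≈ 56.14 m/s → 56.1 m/s.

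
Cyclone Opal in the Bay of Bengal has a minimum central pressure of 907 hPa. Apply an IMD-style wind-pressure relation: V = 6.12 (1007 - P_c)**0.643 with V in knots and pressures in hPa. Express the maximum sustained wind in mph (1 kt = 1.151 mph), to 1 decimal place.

ΔP = 1007 − 907 = 100 hPa.
V ≈ 6.12 × 100^0.643 = 6.12 × 19.320 ≈ 118.236 kt.
118.236 × 1.151 ≈ 136.09 mph → 136.1 mph.

136.1 mph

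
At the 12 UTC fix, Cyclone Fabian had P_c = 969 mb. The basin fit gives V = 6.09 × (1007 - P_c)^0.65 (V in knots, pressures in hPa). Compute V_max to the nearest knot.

65 kt

ΔP = 1007 − 969 = 38 mb.
38^0.65 ≈ 10.638.
V ≈ 6.09 × 10.638 ≈ 64.8 kt.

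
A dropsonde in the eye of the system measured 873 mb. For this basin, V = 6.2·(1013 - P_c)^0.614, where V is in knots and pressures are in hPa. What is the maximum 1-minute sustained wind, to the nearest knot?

129 kt

ΔP = 1013 − 873 = 140 mb.
140^0.614 ≈ 20.784.
V ≈ 6.2 × 20.784 ≈ 128.9 kt.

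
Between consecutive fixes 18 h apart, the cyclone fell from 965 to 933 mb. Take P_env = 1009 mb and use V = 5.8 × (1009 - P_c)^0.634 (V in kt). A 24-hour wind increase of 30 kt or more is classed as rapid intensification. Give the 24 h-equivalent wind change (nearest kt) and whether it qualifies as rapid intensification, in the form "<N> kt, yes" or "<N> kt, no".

V₁: ΔP = 44, V ≈ 5.8 × 44^0.634 ≈ 63.88 kt.
V₂: ΔP = 76, V ≈ 5.8 × 76^0.634 ≈ 90.34 kt.
ΔV over 18 h = 26.46 kt → 24 h equivalent = 26.46 × 24/18 ≈ 35.28 kt.
35 kt ≥ 30 kt ⇒ rapid intensification.

35 kt, yes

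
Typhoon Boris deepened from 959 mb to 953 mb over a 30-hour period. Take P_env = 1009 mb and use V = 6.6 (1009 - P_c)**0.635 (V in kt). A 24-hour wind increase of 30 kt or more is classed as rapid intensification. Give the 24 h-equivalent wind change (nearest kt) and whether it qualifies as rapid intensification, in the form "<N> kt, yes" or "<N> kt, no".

5 kt, no

V₁: ΔP = 50, V ≈ 6.6 × 50^0.635 ≈ 79.14 kt.
V₂: ΔP = 56, V ≈ 6.6 × 56^0.635 ≈ 85.04 kt.
ΔV over 30 h = 5.90 kt → 24 h equivalent = 5.90 × 24/30 ≈ 4.72 kt.
5 kt < 30 kt ⇒ not rapid intensification.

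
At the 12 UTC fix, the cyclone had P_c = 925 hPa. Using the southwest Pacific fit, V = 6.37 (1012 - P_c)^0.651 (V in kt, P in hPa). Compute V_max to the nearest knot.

ΔP = 1012 − 925 = 87 hPa.
87^0.651 ≈ 18.307.
V ≈ 6.37 × 18.307 ≈ 116.6 kt.

117 kt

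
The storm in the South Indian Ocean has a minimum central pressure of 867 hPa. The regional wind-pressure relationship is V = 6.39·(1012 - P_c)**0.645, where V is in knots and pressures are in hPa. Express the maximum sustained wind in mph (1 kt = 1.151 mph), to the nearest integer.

ΔP = 1012 − 867 = 145 hPa.
V ≈ 6.39 × 145^0.645 = 6.39 × 24.779 ≈ 158.337 kt.
158.337 × 1.151 ≈ 182.25 mph → 182 mph.

182 mph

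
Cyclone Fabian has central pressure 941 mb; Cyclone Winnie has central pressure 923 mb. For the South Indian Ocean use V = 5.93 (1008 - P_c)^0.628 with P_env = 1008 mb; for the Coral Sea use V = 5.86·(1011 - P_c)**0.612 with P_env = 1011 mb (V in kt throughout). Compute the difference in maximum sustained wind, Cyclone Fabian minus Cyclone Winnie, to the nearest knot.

-8 kt

Cyclone Fabian: ΔP = 67; V ≈ 5.93 × 67^0.628 ≈ 83.14 kt.
Cyclone Winnie: ΔP = 88; V ≈ 5.86 × 88^0.612 ≈ 90.77 kt.
Difference ≈ 83.14 − 90.77 = -7.63 → -8 kt.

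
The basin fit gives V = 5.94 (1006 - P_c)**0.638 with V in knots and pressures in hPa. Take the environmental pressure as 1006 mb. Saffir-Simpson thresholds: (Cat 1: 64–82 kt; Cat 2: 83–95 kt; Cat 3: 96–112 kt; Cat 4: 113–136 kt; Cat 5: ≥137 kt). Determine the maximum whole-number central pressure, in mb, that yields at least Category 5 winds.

869 mb

Category 5 begins at V = 137 kt.
Required ΔP = (137/5.94)^(1/0.638) = 23.064^1.567 ≈ 136.85 mb.
P_c ≤ 1006 − 136.85 = 869.15, so the highest integer P_c is 869 mb.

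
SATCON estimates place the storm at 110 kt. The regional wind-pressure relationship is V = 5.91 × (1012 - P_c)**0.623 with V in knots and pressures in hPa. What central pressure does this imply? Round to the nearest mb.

ΔP = (V / 5.91)^(1/0.623) = (110/5.91)^1.605.
110/5.91 = 18.613; 18.613^1.605 ≈ 109.20 mb.
P_c = 1012 − 109.20 = 902.80 ≈ 903 mb.

903 mb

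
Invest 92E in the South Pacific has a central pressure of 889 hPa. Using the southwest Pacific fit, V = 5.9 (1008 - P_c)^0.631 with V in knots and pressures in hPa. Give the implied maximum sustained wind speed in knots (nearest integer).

ΔP = 1008 − 889 = 119 hPa.
119^0.631 ≈ 20.402.
V ≈ 5.9 × 20.402 ≈ 120.4 kt.

120 kt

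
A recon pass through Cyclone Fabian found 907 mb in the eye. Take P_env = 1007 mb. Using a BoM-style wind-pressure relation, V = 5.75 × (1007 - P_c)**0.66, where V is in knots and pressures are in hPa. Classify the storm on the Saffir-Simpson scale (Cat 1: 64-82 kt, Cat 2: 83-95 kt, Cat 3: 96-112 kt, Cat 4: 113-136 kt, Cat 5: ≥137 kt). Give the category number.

4

ΔP = 1007 − 907 = 100 mb.
V ≈ 5.75 × 100^0.66 = 5.75 × 20.89 ≈ 120 kt.
120 kt falls in the Category 4 band.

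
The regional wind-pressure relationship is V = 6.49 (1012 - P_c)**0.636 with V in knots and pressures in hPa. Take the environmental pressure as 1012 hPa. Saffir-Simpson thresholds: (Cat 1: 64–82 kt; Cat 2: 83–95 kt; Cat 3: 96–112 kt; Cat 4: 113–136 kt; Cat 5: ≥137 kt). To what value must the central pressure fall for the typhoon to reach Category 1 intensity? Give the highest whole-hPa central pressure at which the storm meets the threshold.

Category 1 begins at V = 64 kt.
Required ΔP = (64/6.49)^(1/0.636) = 9.861^1.572 ≈ 36.54 hPa.
P_c ≤ 1012 − 36.54 = 975.46, so the highest integer P_c is 975 hPa.

975 hPa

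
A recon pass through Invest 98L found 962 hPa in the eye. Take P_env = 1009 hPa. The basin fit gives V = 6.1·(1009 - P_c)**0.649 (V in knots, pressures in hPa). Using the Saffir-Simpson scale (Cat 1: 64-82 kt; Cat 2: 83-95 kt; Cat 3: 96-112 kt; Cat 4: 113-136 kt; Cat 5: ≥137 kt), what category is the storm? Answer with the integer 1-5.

ΔP = 1009 − 962 = 47 hPa.
V ≈ 6.1 × 47^0.649 = 6.1 × 12.17 ≈ 74 kt.
74 kt falls in the Category 1 band.

1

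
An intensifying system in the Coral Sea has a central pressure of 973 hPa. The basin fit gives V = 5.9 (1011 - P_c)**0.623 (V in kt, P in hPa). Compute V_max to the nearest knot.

ΔP = 1011 − 973 = 38 hPa.
38^0.623 ≈ 9.643.
V ≈ 5.9 × 9.643 ≈ 56.9 kt.

57 kt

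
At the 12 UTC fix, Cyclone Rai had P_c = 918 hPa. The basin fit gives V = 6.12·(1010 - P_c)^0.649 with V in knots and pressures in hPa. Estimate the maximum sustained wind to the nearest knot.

115 kt

ΔP = 1010 − 918 = 92 hPa.
92^0.649 ≈ 18.815.
V ≈ 6.12 × 18.815 ≈ 115.1 kt.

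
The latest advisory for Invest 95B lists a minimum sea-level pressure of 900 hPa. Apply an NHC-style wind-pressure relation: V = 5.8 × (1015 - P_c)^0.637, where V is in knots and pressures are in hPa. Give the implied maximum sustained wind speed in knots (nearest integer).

119 kt

ΔP = 1015 − 900 = 115 hPa.
115^0.637 ≈ 20.543.
V ≈ 5.8 × 20.543 ≈ 119.1 kt.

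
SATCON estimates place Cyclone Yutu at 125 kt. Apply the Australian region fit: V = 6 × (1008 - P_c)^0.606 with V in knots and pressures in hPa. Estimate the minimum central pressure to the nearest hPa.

ΔP = (V / 6)^(1/0.606) = (125/6)^1.650.
125/6 = 20.833; 20.833^1.650 ≈ 150.03 hPa.
P_c = 1008 − 150.03 = 857.97 ≈ 858 hPa.

858 hPa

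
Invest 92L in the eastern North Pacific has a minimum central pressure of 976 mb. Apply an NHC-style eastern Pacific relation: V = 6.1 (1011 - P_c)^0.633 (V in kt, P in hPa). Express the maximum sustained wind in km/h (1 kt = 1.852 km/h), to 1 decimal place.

ΔP = 1011 − 976 = 35 mb.
V ≈ 6.1 × 35^0.633 = 6.1 × 9.493 ≈ 57.906 kt.
57.906 × 1.852 ≈ 107.24 km/h → 107.2 km/h.

107.2 km/h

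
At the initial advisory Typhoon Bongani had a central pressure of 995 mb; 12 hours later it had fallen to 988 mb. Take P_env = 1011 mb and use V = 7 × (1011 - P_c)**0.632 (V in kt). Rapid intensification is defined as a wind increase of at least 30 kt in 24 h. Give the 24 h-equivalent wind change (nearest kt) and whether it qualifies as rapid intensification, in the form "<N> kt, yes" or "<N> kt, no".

V₁: ΔP = 16, V ≈ 7 × 16^0.632 ≈ 40.37 kt.
V₂: ΔP = 23, V ≈ 7 × 23^0.632 ≈ 50.78 kt.
ΔV over 12 h = 10.41 kt → 24 h equivalent = 10.41 × 24/12 ≈ 20.82 kt.
21 kt < 30 kt ⇒ not rapid intensification.

21 kt, no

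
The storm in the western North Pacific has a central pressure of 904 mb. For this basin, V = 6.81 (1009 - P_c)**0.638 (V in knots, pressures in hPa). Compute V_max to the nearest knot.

ΔP = 1009 − 904 = 105 mb.
105^0.638 ≈ 19.477.
V ≈ 6.81 × 19.477 ≈ 132.6 kt.

133 kt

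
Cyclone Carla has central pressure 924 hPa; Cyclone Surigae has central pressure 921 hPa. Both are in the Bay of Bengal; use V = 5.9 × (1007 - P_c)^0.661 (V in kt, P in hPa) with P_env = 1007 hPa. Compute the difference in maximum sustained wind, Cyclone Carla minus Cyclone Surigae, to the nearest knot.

-3 kt

Cyclone Carla: ΔP = 83; V ≈ 5.9 × 83^0.661 ≈ 109.49 kt.
Cyclone Surigae: ΔP = 86; V ≈ 5.9 × 86^0.661 ≈ 112.09 kt.
Difference ≈ 109.49 − 112.09 = -2.60 → -3 kt.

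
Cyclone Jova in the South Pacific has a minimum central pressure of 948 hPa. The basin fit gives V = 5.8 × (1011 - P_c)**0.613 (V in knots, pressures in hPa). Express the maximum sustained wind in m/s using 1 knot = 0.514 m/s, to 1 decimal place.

37.8 m/s

ΔP = 1011 − 948 = 63 hPa.
V ≈ 5.8 × 63^0.613 = 5.8 × 12.676 ≈ 73.523 kt.
73.523 × 0.514 ≈ 37.79 m/s → 37.8 m/s.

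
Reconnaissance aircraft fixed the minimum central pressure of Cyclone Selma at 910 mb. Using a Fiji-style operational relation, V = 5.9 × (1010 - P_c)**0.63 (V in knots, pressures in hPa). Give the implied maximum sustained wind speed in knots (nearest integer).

107 kt

ΔP = 1010 − 910 = 100 mb.
100^0.63 ≈ 18.197.
V ≈ 5.9 × 18.197 ≈ 107.4 kt.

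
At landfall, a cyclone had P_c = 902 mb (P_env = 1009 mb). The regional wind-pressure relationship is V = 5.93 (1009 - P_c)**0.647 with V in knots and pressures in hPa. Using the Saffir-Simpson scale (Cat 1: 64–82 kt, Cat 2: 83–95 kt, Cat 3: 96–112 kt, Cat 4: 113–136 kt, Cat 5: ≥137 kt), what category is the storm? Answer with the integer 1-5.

4

ΔP = 1009 − 902 = 107 mb.
V ≈ 5.93 × 107^0.647 = 5.93 × 20.56 ≈ 122 kt.
122 kt falls in the Category 4 band.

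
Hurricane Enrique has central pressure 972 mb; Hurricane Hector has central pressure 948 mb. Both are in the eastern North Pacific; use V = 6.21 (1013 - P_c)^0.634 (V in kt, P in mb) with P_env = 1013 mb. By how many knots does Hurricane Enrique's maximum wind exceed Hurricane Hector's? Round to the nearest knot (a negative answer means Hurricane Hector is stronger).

Hurricane Enrique: ΔP = 41; V ≈ 6.21 × 41^0.634 ≈ 65.40 kt.
Hurricane Hector: ΔP = 65; V ≈ 6.21 × 65^0.634 ≈ 87.59 kt.
Difference ≈ 65.40 − 87.59 = -22.19 → -22 kt.

-22 kt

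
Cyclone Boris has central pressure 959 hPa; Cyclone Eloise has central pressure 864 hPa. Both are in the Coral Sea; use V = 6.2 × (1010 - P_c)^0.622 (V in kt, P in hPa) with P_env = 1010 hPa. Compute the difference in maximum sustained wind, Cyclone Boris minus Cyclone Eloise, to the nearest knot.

Cyclone Boris: ΔP = 51; V ≈ 6.2 × 51^0.622 ≈ 71.53 kt.
Cyclone Eloise: ΔP = 146; V ≈ 6.2 × 146^0.622 ≈ 137.60 kt.
Difference ≈ 71.53 − 137.60 = -66.07 → -66 kt.

-66 kt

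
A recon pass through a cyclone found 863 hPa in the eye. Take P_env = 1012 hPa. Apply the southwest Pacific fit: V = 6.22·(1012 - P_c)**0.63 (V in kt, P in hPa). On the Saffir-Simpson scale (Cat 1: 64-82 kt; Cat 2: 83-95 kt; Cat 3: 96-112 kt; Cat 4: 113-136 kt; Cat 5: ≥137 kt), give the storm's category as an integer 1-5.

ΔP = 1012 − 863 = 149 hPa.
V ≈ 6.22 × 149^0.63 = 6.22 × 23.39 ≈ 146 kt.
146 kt falls in the Category 5 band.

5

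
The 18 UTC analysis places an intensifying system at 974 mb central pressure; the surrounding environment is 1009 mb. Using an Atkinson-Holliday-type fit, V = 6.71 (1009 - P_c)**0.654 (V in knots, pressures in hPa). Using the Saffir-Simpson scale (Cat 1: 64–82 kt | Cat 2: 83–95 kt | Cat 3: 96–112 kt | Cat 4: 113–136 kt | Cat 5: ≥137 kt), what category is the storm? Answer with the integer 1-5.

ΔP = 1009 − 974 = 35 mb.
V ≈ 6.71 × 35^0.654 = 6.71 × 10.23 ≈ 69 kt.
69 kt falls in the Category 1 band.

1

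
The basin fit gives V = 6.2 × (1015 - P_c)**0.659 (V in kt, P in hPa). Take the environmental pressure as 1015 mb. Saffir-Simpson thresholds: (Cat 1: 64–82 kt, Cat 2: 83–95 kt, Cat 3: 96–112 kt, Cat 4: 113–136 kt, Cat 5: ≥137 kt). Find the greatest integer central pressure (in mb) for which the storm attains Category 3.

Category 3 begins at V = 96 kt.
Required ΔP = (96/6.2)^(1/0.659) = 15.484^1.517 ≈ 63.91 mb.
P_c ≤ 1015 − 63.91 = 951.09, so the highest integer P_c is 951 mb.

951 mb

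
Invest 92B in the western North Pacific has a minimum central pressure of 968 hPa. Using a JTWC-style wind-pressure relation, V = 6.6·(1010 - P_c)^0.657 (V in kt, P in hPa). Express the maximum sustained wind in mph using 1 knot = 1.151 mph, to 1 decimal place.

ΔP = 1010 − 968 = 42 hPa.
V ≈ 6.6 × 42^0.657 = 6.6 × 11.654 ≈ 76.916 kt.
76.916 × 1.151 ≈ 88.53 mph → 88.5 mph.

88.5 mph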